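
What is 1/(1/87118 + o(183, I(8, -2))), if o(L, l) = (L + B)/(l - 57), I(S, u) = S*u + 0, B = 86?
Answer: -6359614/23434669 ≈ -0.27138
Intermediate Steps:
I(S, u) = S*u
o(L, l) = (86 + L)/(-57 + l) (o(L, l) = (L + 86)/(l - 57) = (86 + L)/(-57 + l))
1/(1/87118 + o(183, I(8, -2))) = 1/(1/87118 + (86 + 183)/(-57 + 8*(-2))) = 1/(1/87118 + 269/(-57 - 16)) = 1/(1/87118 + 269/(-73)) = 1/(1/87118 - 1/73*269) = 1/(1/87118 - 269/73) = 1/(-23434669/6359614) = -6359614/23434669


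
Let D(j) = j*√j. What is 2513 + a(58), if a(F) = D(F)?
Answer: 2513 + 58*√58 ≈ 2954.7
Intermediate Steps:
D(j) = j^(3/2)
a(F) = F^(3/2)
2513 + a(58) = 2513 + 58^(3/2) = 2513 + 58*√58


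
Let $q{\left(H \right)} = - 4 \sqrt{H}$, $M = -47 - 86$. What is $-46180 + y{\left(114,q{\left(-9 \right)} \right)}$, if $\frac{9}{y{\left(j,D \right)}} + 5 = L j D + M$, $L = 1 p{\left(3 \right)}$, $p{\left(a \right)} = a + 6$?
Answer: $- \frac{388949479949}{8422466} + \frac{3078 i}{4211233} \approx -46180.0 + 0.0007309 i$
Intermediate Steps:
$p{\left(a \right)} = 6 + a$
$L = 9$ ($L = 1 \left(6 + 3\right) = 1 \cdot 9 = 9$)
$M = -133$
$y{\left(j,D \right)} = \frac{9}{-138 + 9 D j}$ ($y{\left(j,D \right)} = \frac{9}{-5 + \left(9 j D - 133\right)} = \frac{9}{-5 + \left(9 D j - 133\right)} = \frac{9}{-5 + \left(-133 + 9 D j\right)} = \frac{9}{-138 + 9 D j}$)
$-46180 + y{\left(114,q{\left(-9 \right)} \right)} = -46180 + \frac{3}{-46 + 3 \left(- 4 \sqrt{-9}\right) 114} = -46180 + \frac{3}{-46 + 3 \left(- 4 \cdot 3 i\right) 114} = -46180 + \frac{3}{-46 + 3 \left(- 12 i\right) 114} = -46180 + \frac{3}{-46 - 4104 i} = -46180 + 3 \frac{-46 + 4104 i}{16844932} = -46180 + \frac{3 \left(-46 + 4104 i\right)}{16844932}$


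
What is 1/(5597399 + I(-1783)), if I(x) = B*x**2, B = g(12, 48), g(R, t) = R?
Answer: 1/43746467 ≈ 2.2859e-8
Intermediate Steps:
B = 12
I(x) = 12*x**2
1/(5597399 + I(-1783)) = 1/(5597399 + 12*(-1783)**2) = 1/(5597399 + 12*3179089) = 1/(5597399 + 38149068) = 1/43746467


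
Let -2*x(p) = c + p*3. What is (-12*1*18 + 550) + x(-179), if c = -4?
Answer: 1209/2 ≈ 604.50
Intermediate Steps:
x(p) = 2 - 3*p/2 (x(p) = -(-4 + p*3)/2 = -(-4 + 3*p)/2 = 2 - 3*p/2)
(-12*1*18 + 550) + x(-179) = (-12*1*18 + 550) + (2 - 3/2*(-179)) = (-12*18 + 550) + (2 + 537/2) = (-216 + 550) + 541/2 = 334 + 541/2 = 1209/2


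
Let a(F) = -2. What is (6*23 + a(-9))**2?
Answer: 18496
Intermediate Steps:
(6*23 + a(-9))**2 = (6*23 - 2)**2 = (138 - 2)**2 = 136**2 = 18496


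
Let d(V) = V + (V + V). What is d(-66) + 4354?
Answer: 4156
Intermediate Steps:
d(V) = 3*V (d(V) = V + 2*V = 3*V)
d(-66) + 4354 = 3*(-66) + 4354 = -198 + 4354 = 4156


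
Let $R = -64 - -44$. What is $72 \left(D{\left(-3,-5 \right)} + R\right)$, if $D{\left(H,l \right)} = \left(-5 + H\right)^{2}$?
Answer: $3168$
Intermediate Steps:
$R = -20$ ($R = -64 + 44 = -20$)
$72 \left(D{\left(-3,-5 \right)} + R\right) = 72 \left(\left(-5 - 3\right)^{2} - 20\right) = 72 \left(\left(-8\right)^{2} - 20\right) = 72 \left(64 - 20\right) = 72 \cdot 44 = 3168$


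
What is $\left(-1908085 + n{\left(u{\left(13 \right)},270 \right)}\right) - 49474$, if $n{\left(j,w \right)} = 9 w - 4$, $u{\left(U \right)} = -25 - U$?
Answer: $-1955133$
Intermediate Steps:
$n{\left(j,w \right)} = -4 + 9 w$
$\left(-1908085 + n{\left(u{\left(13 \right)},270 \right)}\right) - 49474 = \left(-1908085 + \left(-4 + 9 \cdot 270\right)\right) - 49474 = \left(-1908085 + \left(-4 + 2430\right)\right) - 49474 = \left(-1908085 + 2426\right) - 49474 = -1905659 - 49474 = -1955133$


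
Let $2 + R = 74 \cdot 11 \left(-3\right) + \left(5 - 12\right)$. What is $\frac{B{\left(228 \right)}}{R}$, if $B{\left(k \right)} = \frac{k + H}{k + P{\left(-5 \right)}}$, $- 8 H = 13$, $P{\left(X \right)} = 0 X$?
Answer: $- \frac{1811}{4470624} \approx -0.00040509$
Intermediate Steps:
$P{\left(X \right)} = 0$
$H = - \frac{13}{8}$ ($H = \left(- \frac{1}{8}\right) 13 = - \frac{13}{8} \approx -1.625$)
$R = -2451$ ($R = -2 + \left(74 \cdot 11 \left(-3\right) + \left(5 - 12\right)\right) = -2 + \left(74 \left(-33\right) + \left(5 - 12\right)\right) = -2 - 2449 = -2451$)
$B{\left(k \right)} = \frac{- \frac{13}{8} + k}{k}$ ($B{\left(k \right)} = \frac{k - \frac{13}{8}}{k + 0} = \frac{- \frac{13}{8} + k}{k}$)
$\frac{B{\left(228 \right)}}{R} = \frac{\frac{1}{228} \left(- \frac{13}{8} + 228\right)}{-2451} = \frac{1}{228} \cdot \frac{1811}{8} \left(- \frac{1}{2451}\right) = \frac{1811}{1824} \left(- \frac{1}{2451}\right) = - \frac{1811}{4470624}$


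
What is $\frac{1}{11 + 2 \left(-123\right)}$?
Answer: $- \frac{1}{235} \approx -0.0042553$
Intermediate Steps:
$\frac{1}{11 + 2 \left(-123\right)} = \frac{1}{11 - 246} = \frac{1}{-235} = - \frac{1}{235}$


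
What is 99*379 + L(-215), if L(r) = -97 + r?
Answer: 37209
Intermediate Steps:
99*379 + L(-215) = 99*379 + (-97 - 215) = 37521 - 312 = 37209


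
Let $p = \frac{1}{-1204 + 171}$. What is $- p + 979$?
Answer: $\frac{1011308}{1033} \approx 979.0$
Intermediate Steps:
$p = - \frac{1}{1033}$ ($p = \frac{1}{-1033} = - \frac{1}{1033} \approx -0.00096805$)
$- p + 979 = \left(-1\right) \left(- \frac{1}{1033}\right) + 979 = \frac{1}{1033} + 979 = \frac{1011308}{1033}$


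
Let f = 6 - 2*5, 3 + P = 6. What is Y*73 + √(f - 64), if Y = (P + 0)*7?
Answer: 1533 + 2*I*√17 ≈ 1533.0 + 8.2462*I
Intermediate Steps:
P = 3 (P = -3 + 6 = 3)
f = -4 (f = 6 - 10 = -4)
Y = 21 (Y = (3 + 0)*7 = 3*7 = 21)
Y*73 + √(f - 64) = 21*73 + √(-4 - 64) = 1533 + √(-68) = 1533 + 2*I*√17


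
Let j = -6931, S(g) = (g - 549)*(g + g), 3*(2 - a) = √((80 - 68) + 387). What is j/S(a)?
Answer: -65477157/217193548 - 11332185*√399/217193548 ≈ -1.3437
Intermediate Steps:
a = 2 - √399/3 (a = 2 - √((80 - 68) + 387)/3 = 2 - √(12 + 387)/3 = 2 - √399/3 ≈ -4.6583)
S(g) = 2*g*(-549 + g) (S(g) = (-549 + g)*(2*g) = 2*g*(-549 + g))
j/S(a) = -6931*1/(2*(-549 + (2 - √399/3))*(2 - √399/3)) = -6931*1/(2*(-547 - √399/3)*(2 - √399/3)) = -6931/(2*(-547 - √399/3)*(2 - √399/3))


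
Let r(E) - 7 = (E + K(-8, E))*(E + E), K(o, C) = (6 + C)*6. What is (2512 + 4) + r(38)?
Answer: 25475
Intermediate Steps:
K(o, C) = 36 + 6*C
r(E) = 7 + 2*E*(36 + 7*E) (r(E) = 7 + (E + (36 + 6*E))*(E + E) = 7 + (36 + 7*E)*(2*E) = 7 + 2*E*(36 + 7*E))
(2512 + 4) + r(38) = (2512 + 4) + (7 + 14*38**2 + 72*38) = 2516 + (7 + 14*1444 + 2736) = 2516 + (7 + 20216 + 2736) = 2516 + 22959 = 25475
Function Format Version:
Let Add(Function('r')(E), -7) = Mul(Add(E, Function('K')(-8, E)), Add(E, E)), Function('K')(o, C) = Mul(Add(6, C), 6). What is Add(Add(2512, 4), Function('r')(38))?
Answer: 25475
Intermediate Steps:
Function('K')(o, C) = Add(36, Mul(6, C))
Function('r')(E) = Add(7, Mul(2, E, Add(36, Mul(7, E)))) (Function('r')(E) = Add(7, Mul(Add(E, Add(36, Mul(6, E))), Add(E, E))) = Add(7, Mul(Add(36, Mul(7, E)), Mul(2, E))) = Add(7, Mul(2, E, Add(36, Mul(7, E)))))
Add(Add(2512, 4), Function('r')(38)) = Add(Add(2512, 4), Add(7, Mul(14, Pow(38, 2)), Mul(72, 38))) = Add(2516, Add(7, Mul(14, 1444), 2736)) = Add(2516, Add(7, 20216, 2736)) = Add(2516, 22959) = 25475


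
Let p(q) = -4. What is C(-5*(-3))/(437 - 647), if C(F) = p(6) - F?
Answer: 19/210 ≈ 0.090476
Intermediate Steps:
C(F) = -4 - F
C(-5*(-3))/(437 - 647) = (-4 - (-5)*(-3))/(437 - 647) = (-4 - 1*15)/(-210) = (-4 - 15)*(-1/210) = -19*(-1/210) = 19/210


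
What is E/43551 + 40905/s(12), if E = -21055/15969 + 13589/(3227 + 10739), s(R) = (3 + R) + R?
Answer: 14715008615450921/9712877024754 ≈ 1515.0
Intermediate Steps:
s(R) = 3 + 2*R
E = -77051389/223023054 (E = -21055*1/15969 + 13589/13966 = -21055/15969 + 13589*(1/13966) = -21055/15969 + 13589/13966 = -77051389/223023054 ≈ -0.34549)
E/43551 + 40905/s(12) = -77051389/223023054/43551 + 40905/(3 + 2*12) = -77051389/223023054*1/43551 + 40905/(3 + 24) = -77051389/9712877024754 + 40905/27 = -77051389/9712877024754 + 40905*(1/27) = -77051389/9712877024754 + 1515 = 14715008615450921/9712877024754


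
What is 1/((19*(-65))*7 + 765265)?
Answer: 1/756620 ≈ 1.3217e-6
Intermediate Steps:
1/((19*(-65))*7 + 765265) = 1/(-1235*7 + 765265) = 1/(-8645 + 765265) = 1/756620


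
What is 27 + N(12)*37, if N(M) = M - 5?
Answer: 286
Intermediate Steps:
N(M) = -5 + M
27 + N(12)*37 = 27 + (-5 + 12)*37 = 27 + 7*37 = 27 + 259 = 286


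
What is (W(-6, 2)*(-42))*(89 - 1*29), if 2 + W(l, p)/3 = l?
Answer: 60480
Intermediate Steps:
W(l, p) = -6 + 3*l
(W(-6, 2)*(-42))*(89 - 1*29) = ((-6 + 3*(-6))*(-42))*(89 - 1*29) = ((-6 - 18)*(-42))*(89 - 29) = -24*(-42)*60 = 1008*60 = 60480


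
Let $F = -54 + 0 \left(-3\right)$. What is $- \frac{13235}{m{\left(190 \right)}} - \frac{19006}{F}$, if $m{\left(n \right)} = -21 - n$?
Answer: $\frac{2362478}{5697} \approx 414.69$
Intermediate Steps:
$F = -54$ ($F = -54 + 0 = -54$)
$- \frac{13235}{m{\left(190 \right)}} - \frac{19006}{F} = - \frac{13235}{-21 - 190} - \frac{19006}{-54} = - \frac{13235}{-21 - 190} - - \frac{9503}{27} = - \frac{13235}{-211} + \frac{9503}{27} = \left(-13235\right) \left(- \frac{1}{211}\right) + \frac{9503}{27} = \frac{13235}{211} + \frac{9503}{27} = \frac{2362478}{5697}$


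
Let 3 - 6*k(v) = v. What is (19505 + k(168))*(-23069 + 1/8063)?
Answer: -3622919126715/8063 ≈ -4.4933e+8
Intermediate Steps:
k(v) = 1/2 - v/6
(19505 + k(168))*(-23069 + 1/8063) = (19505 + (1/2 - 1/6*168))*(-23069 + 1/8063) = (19505 + (1/2 - 28))*(-23069 + 1/8063) = (19505 - 55/2)*(-186005346/8063) = (38955/2)*(-186005346/8063) = -3622919126715/8063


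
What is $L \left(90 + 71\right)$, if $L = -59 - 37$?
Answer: $-15456$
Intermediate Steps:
$L = -96$
$L \left(90 + 71\right) = - 96 \left(90 + 71\right) = \left(-96\right) 161 = -15456$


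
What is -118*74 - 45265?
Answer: -53997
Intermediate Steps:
-118*74 - 45265 = -8732 - 45265 = -53997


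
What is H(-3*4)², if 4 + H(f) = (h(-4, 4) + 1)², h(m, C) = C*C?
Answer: 81225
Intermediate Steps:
h(m, C) = C²
H(f) = 285 (H(f) = -4 + (4² + 1)² = -4 + (16 + 1)² = -4 + 17² = -4 + 289 = 285)
H(-3*4)² = 285² = 81225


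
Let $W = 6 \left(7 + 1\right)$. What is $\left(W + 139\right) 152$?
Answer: $28424$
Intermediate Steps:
$W = 48$ ($W = 6 \cdot 8 = 48$)
$\left(W + 139\right) 152 = \left(48 + 139\right) 152 = 187 \cdot 152 = 28424$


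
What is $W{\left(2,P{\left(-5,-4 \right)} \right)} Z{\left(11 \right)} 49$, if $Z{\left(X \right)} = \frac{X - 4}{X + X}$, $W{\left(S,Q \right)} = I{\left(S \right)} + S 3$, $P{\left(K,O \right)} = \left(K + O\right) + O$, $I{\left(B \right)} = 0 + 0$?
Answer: $\frac{1029}{11} \approx 93.545$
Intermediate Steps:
$I{\left(B \right)} = 0$
$P{\left(K,O \right)} = K + 2 O$
$W{\left(S,Q \right)} = 3 S$ ($W{\left(S,Q \right)} = 0 + S 3 = 0 + 3 S = 3 S$)
$Z{\left(X \right)} = \frac{-4 + X}{2 X}$
$W{\left(2,P{\left(-5,-4 \right)} \right)} Z{\left(11 \right)} 49 = 3 \cdot 2 \frac{-4 + 11}{2 \cdot 11} \cdot 49 = 6 \cdot \frac{1}{2} \cdot \frac{1}{11} \cdot 7 \cdot 49 = 6 \cdot \frac{7}{22} \cdot 49 = \frac{21}{11} \cdot 49 = \frac{1029}{11}$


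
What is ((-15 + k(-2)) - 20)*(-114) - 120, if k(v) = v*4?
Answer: 4782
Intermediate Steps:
k(v) = 4*v
((-15 + k(-2)) - 20)*(-114) - 120 = ((-15 + 4*(-2)) - 20)*(-114) - 120 = ((-15 - 8) - 20)*(-114) - 120 = (-23 - 20)*(-114) - 120 = -43*(-114) - 120 = 4902 - 120 = 4782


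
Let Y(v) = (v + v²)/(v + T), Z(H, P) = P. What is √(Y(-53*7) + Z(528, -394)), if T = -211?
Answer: I*√53337099/291 ≈ 25.097*I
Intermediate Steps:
Y(v) = (v + v²)/(-211 + v) (Y(v) = (v + v²)/(v - 211) = (v + v²)/(-211 + v))
√(Y(-53*7) + Z(528, -394)) = √((-53*7)*(1 - 53*7)/(-211 - 53*7) - 394) = √(-371*(1 - 371)/(-211 - 371) - 394) = √(-371*(-370)/(-582) - 394) = √(-371*(-1/582)*(-370) - 394) = √(-68635/291 - 394) = √(-183289/291) = I*√53337099/291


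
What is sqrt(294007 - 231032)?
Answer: 5*sqrt(2519) ≈ 250.95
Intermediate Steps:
sqrt(294007 - 231032) = sqrt(62975) = 5*sqrt(2519)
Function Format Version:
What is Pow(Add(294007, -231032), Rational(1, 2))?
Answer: Mul(5, Pow(2519, Rational(1, 2))) ≈ 250.95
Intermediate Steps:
Pow(Add(294007, -231032), Rational(1, 2)) = Pow(62975, Rational(1, 2)) = Mul(5, Pow(2519, Rational(1, 2)))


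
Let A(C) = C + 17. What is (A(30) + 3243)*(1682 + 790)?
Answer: 8132880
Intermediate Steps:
A(C) = 17 + C
(A(30) + 3243)*(1682 + 790) = ((17 + 30) + 3243)*(1682 + 790) = (47 + 3243)*2472 = 3290*2472 = 8132880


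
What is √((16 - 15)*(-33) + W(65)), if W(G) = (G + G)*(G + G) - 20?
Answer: √16847 ≈ 129.80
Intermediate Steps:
W(G) = -20 + 4*G² (W(G) = (2*G)*(2*G) - 20 = 4*G² - 20 = -20 + 4*G²)
√((16 - 15)*(-33) + W(65)) = √((16 - 15)*(-33) + (-20 + 4*65²)) = √(1*(-33) + (-20 + 4*4225)) = √(-33 + (-20 + 16900)) = √(-33 + 16880) = √16847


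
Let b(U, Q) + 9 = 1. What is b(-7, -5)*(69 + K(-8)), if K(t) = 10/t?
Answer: -542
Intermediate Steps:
b(U, Q) = -8 (b(U, Q) = -9 + 1 = -8)
b(-7, -5)*(69 + K(-8)) = -8*(69 + 10/(-8)) = -8*(69 + 10*(-1/8)) = -8*(69 - 5/4) = -8*271/4 = -542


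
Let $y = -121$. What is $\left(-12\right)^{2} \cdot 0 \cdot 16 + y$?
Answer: $-121$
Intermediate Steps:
$\left(-12\right)^{2} \cdot 0 \cdot 16 + y = \left(-12\right)^{2} \cdot 0 \cdot 16 - 121 = 144 \cdot 0 - 121 = 0 - 121 = -121$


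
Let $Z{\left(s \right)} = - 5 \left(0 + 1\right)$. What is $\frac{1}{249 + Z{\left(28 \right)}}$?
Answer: $\frac{1}{244} \approx 0.0040984$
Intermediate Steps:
$Z{\left(s \right)} = -5$ ($Z{\left(s \right)} = \left(-5\right) 1 = -5$)
$\frac{1}{249 + Z{\left(28 \right)}} = \frac{1}{249 - 5} = \frac{1}{244}$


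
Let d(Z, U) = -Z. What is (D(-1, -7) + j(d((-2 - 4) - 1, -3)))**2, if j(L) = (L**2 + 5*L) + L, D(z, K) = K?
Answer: 7056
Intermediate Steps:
j(L) = L**2 + 6*L
(D(-1, -7) + j(d((-2 - 4) - 1, -3)))**2 = (-7 + (-((-2 - 4) - 1))*(6 - ((-2 - 4) - 1)))**2 = (-7 + (-(-6 - 1))*(6 - (-6 - 1)))**2 = (-7 + (-1*(-7))*(6 - 1*(-7)))**2 = (-7 + 7*(6 + 7))**2 = (-7 + 7*13)**2 = (-7 + 91)**2 = 84**2 = 7056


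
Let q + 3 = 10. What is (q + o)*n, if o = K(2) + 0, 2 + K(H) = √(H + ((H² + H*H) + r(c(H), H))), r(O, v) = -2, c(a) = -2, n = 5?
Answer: 25 + 10*√2 ≈ 39.142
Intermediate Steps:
K(H) = -2 + √(-2 + H + 2*H²) (K(H) = -2 + √(H + ((H² + H*H) - 2)) = -2 + √(H + ((H² + H²) - 2)) = -2 + √(H + (2*H² - 2)) = -2 + √(H + (-2 + 2*H²)) = -2 + √(-2 + H + 2*H²))
q = 7 (q = -3 + 10 = 7)
o = -2 + 2*√2 (o = (-2 + √(-2 + 2 + 2*2²)) + 0 = (-2 + √(-2 + 2 + 2*4)) + 0 = (-2 + √(-2 + 2 + 8)) + 0 = (-2 + √8) + 0 = (-2 + 2*√2) + 0 = -2 + 2*√2 ≈ 0.82843)
(q + o)*n = (7 + (-2 + 2*√2))*5 = (5 + 2*√2)*5 = 25 + 10*√2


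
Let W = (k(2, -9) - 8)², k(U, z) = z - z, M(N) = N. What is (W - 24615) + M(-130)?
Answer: -24681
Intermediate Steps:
k(U, z) = 0
W = 64 (W = (0 - 8)² = (-8)² = 64)
(W - 24615) + M(-130) = (64 - 24615) - 130 = -24551 - 130 = -24681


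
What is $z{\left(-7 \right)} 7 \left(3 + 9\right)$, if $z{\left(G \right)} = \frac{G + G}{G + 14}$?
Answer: $-168$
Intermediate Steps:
$z{\left(G \right)} = \frac{2 G}{14 + G}$
$z{\left(-7 \right)} 7 \left(3 + 9\right) = 2 \left(-7\right) \frac{1}{14 - 7} \cdot 7 \left(3 + 9\right) = 2 \left(-7\right) \frac{1}{7} \cdot 7 \cdot 12 = 2 \left(-7\right) \frac{1}{7} \cdot 84 = \left(-2\right) 84 = -168$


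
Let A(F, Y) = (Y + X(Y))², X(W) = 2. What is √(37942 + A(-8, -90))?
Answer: √45686 ≈ 213.74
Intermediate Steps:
A(F, Y) = (2 + Y)² (A(F, Y) = (Y + 2)² = (2 + Y)²)
√(37942 + A(-8, -90)) = √(37942 + (2 - 90)²) = √(37942 + (-88)²) = √(37942 + 7744) = √45686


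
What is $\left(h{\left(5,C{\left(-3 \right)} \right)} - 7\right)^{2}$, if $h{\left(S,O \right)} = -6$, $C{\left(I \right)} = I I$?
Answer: $169$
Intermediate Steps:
$C{\left(I \right)} = I^{2}$
$\left(h{\left(5,C{\left(-3 \right)} \right)} - 7\right)^{2} = \left(-6 - 7\right)^{2} = \left(-13\right)^{2} = 169$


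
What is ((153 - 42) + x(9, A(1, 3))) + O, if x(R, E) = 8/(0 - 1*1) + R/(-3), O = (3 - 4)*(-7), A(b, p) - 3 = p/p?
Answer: 107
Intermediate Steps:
A(b, p) = 4 (A(b, p) = 3 + p/p = 3 + 1 = 4)
O = 7 (O = -1*(-7) = 7)
x(R, E) = -8 - R/3 (x(R, E) = 8/(0 - 1) + R*(-⅓) = 8/(-1) - R/3 = 8*(-1) - R/3 = -8 - R/3)
((153 - 42) + x(9, A(1, 3))) + O = ((153 - 42) + (-8 - ⅓*9)) + 7 = (111 + (-8 - 3)) + 7 = (111 - 11) + 7 = 100 + 7 = 107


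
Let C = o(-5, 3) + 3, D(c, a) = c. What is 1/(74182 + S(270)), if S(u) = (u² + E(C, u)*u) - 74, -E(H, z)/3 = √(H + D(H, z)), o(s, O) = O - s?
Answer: 18376/2699614733 + 405*√22/10798458932 ≈ 6.9828e-6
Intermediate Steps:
C = 11 (C = (3 - 1*(-5)) + 3 = (3 + 5) + 3 = 8 + 3 = 11)
E(H, z) = -3*√2*√H (E(H, z) = -3*√(H + H) = -3*√2*√H)
S(u) = -74 + u² - 3*u*√22 (S(u) = (u² + (-3*√2*√11)*u) - 74 = (u² + (-3*√22)*u) - 74 = (u² - 3*u*√22) - 74 = -74 + u² - 3*u*√22)
1/(74182 + S(270)) = 1/(74182 + (-74 + 270² - 3*270*√22)) = 1/(74182 + (-74 + 72900 - 810*√22)) = 1/(74182 + (72826 - 810*√22)) = 1/(147008 - 810*√22)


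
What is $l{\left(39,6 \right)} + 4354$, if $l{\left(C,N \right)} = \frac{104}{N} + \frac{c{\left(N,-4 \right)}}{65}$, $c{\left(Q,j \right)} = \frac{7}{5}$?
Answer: $\frac{4262071}{975} \approx 4371.4$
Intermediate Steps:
$c{\left(Q,j \right)} = \frac{7}{5}$ ($c{\left(Q,j \right)} = 7 \cdot \frac{1}{5} = \frac{7}{5}$)
$l{\left(C,N \right)} = \frac{7}{325} + \frac{104}{N}$ ($l{\left(C,N \right)} = \frac{104}{N} + \frac{7}{5 \cdot 65} = \frac{104}{N} + \frac{7}{5} \cdot \frac{1}{65} = \frac{104}{N} + \frac{7}{325} = \frac{7}{325} + \frac{104}{N}$)
$l{\left(39,6 \right)} + 4354 = \left(\frac{7}{325} + \frac{104}{6}\right) + 4354 = \left(\frac{7}{325} + 104 \cdot \frac{1}{6}\right) + 4354 = \left(\frac{7}{325} + \frac{52}{3}\right) + 4354 = \frac{16921}{975} + 4354 = \frac{4262071}{975}$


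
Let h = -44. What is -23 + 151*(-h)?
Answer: 6621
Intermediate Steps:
-23 + 151*(-h) = -23 + 151*(-1*(-44)) = -23 + 151*44 = -23 + 6644 = 6621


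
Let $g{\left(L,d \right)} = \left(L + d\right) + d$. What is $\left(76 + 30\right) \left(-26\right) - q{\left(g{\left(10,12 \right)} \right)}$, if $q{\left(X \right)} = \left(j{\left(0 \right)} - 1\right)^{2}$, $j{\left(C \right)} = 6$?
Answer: $-2781$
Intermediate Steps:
$g{\left(L,d \right)} = L + 2 d$
$q{\left(X \right)} = 25$ ($q{\left(X \right)} = \left(6 - 1\right)^{2} = 5^{2} = 25$)
$\left(76 + 30\right) \left(-26\right) - q{\left(g{\left(10,12 \right)} \right)} = \left(76 + 30\right) \left(-26\right) - 25 = 106 \left(-26\right) - 25 = -2756 - 25 = -2781$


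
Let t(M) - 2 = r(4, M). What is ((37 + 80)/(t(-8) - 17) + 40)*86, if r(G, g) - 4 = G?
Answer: 14018/7 ≈ 2002.6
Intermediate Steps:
r(G, g) = 4 + G
t(M) = 10 (t(M) = 2 + (4 + 4) = 2 + 8 = 10)
((37 + 80)/(t(-8) - 17) + 40)*86 = ((37 + 80)/(10 - 17) + 40)*86 = (117/(-7) + 40)*86 = (117*(-⅐) + 40)*86 = (-117/7 + 40)*86 = (163/7)*86 = 14018/7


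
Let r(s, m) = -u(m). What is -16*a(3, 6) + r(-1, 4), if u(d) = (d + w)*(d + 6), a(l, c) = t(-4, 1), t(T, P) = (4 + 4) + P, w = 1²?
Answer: -194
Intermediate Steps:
w = 1
t(T, P) = 8 + P
a(l, c) = 9 (a(l, c) = 8 + 1 = 9)
u(d) = (1 + d)*(6 + d) (u(d) = (d + 1)*(d + 6) = (1 + d)*(6 + d))
r(s, m) = -6 - m² - 7*m (r(s, m) = -(6 + m² + 7*m) = -6 - m² - 7*m)
-16*a(3, 6) + r(-1, 4) = -16*9 + (-6 - 1*4² - 7*4) = -144 + (-6 - 1*16 - 28) = -144 + (-6 - 16 - 28) = -144 - 50 = -194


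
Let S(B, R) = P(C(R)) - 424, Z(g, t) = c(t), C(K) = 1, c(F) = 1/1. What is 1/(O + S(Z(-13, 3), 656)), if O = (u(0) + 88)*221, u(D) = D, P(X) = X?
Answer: 1/19025 ≈ 5.2562e-5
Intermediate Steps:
c(F) = 1
Z(g, t) = 1
S(B, R) = -423 (S(B, R) = 1 - 424 = -423)
O = 19448 (O = (0 + 88)*221 = 88*221 = 19448)
1/(O + S(Z(-13, 3), 656)) = 1/(19448 - 423) = 1/19025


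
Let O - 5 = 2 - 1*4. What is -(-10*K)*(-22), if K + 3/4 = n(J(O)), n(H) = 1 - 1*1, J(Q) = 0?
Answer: 165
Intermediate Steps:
O = 3 (O = 5 + (2 - 1*4) = 5 + (2 - 4) = 5 - 2 = 3)
n(H) = 0 (n(H) = 1 - 1 = 0)
K = -¾ (K = -¾ + 0 = -¾ ≈ -0.75000)
-(-10*K)*(-22) = -(-10*(-¾))*(-22) = -15*(-22)/2 = -1*(-165) = 165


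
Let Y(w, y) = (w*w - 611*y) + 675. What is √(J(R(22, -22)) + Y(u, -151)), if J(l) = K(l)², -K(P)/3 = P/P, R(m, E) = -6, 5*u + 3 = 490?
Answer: √2560794/5 ≈ 320.05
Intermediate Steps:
u = 487/5 (u = -⅗ + (⅕)*490 = -⅗ + 98 = 487/5 ≈ 97.400)
K(P) = -3 (K(P) = -3*P/P = -3*1 = -3)
Y(w, y) = 675 + w² - 611*y (Y(w, y) = (w² - 611*y) + 675 = 675 + w² - 611*y)
J(l) = 9 (J(l) = (-3)² = 9)
√(J(R(22, -22)) + Y(u, -151)) = √(9 + (675 + (487/5)² - 611*(-151))) = √(9 + (675 + 237169/25 + 92261)) = √(9 + 2560569/25) = √(2560794/25) = √2560794/5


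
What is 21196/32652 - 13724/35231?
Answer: 74660057/287590653 ≈ 0.25961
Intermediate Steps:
21196/32652 - 13724/35231 = 21196*(1/32652) - 13724*1/35231 = 5299/8163 - 13724/35231 = 74660057/287590653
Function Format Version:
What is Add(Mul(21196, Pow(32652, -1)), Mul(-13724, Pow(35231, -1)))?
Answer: Rational(74660057, 287590653) ≈ 0.25961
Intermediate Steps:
Add(Mul(21196, Pow(32652, -1)), Mul(-13724, Pow(35231, -1))) = Add(Mul(21196, Rational(1, 32652)), Mul(-13724, Rational(1, 35231))) = Add(Rational(5299, 8163), Rational(-13724, 35231)) = Rational(74660057, 287590653)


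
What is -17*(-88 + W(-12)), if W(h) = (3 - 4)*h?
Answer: 1292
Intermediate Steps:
W(h) = -h
-17*(-88 + W(-12)) = -17*(-88 - 1*(-12)) = -17*(-88 + 12) = -17*(-76) = 1292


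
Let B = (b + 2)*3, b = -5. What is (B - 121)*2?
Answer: -260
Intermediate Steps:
B = -9 (B = (-5 + 2)*3 = -3*3 = -9)
(B - 121)*2 = (-9 - 121)*2 = -130*2 = -260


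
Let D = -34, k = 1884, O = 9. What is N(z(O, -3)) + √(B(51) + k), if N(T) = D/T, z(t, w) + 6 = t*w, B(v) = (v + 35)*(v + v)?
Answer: 34/33 + 12*√74 ≈ 104.26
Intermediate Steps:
B(v) = 2*v*(35 + v) (B(v) = (35 + v)*(2*v) = 2*v*(35 + v))
z(t, w) = -6 + t*w
N(T) = -34/T
N(z(O, -3)) + √(B(51) + k) = -34/(-6 + 9*(-3)) + √(2*51*(35 + 51) + 1884) = -34/(-6 - 27) + √(2*51*86 + 1884) = -34/(-33) + √(8772 + 1884) = -34*(-1/33) + √10656 = 34/33 + 12*√74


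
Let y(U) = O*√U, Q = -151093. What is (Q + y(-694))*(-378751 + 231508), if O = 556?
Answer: 22247386599 - 81867108*I*√694 ≈ 2.2247e+10 - 2.1567e+9*I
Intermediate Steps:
y(U) = 556*√U
(Q + y(-694))*(-378751 + 231508) = (-151093 + 556*√(-694))*(-378751 + 231508) = (-151093 + 556*(I*√694))*(-147243) = (-151093 + 556*I*√694)*(-147243) = 22247386599 - 81867108*I*√694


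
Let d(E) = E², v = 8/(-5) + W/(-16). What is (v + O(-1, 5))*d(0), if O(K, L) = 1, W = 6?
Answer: 0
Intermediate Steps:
v = -79/40 (v = 8/(-5) + 6/(-16) = 8*(-⅕) + 6*(-1/16) = -8/5 - 3/8 = -79/40 ≈ -1.9750)
(v + O(-1, 5))*d(0) = (-79/40 + 1)*0² = -39/40*0 = 0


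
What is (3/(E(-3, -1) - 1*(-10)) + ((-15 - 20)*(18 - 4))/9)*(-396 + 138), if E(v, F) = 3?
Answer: 545498/39 ≈ 13987.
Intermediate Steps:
(3/(E(-3, -1) - 1*(-10)) + ((-15 - 20)*(18 - 4))/9)*(-396 + 138) = (3/(3 - 1*(-10)) + ((-15 - 20)*(18 - 4))/9)*(-396 + 138) = (3/(3 + 10) - 35*14*(⅑))*(-258) = (3/13 - 490*⅑)*(-258) = (3*(1/13) - 490/9)*(-258) = (3/13 - 490/9)*(-258) = -6343/117*(-258) = 545498/39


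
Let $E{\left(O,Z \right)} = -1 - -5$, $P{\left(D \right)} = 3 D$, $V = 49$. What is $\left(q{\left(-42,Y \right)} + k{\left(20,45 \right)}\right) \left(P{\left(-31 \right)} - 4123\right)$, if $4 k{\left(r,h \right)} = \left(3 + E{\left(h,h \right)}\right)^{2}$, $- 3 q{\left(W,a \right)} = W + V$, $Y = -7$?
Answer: $- \frac{125426}{3} \approx -41809.0$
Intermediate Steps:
$E{\left(O,Z \right)} = 4$ ($E{\left(O,Z \right)} = -1 + 5 = 4$)
$q{\left(W,a \right)} = - \frac{49}{3} - \frac{W}{3}$ ($q{\left(W,a \right)} = - \frac{W + 49}{3} = - \frac{49 + W}{3} = - \frac{49}{3} - \frac{W}{3}$)
$k{\left(r,h \right)} = \frac{49}{4}$ ($k{\left(r,h \right)} = \frac{\left(3 + 4\right)^{2}}{4} = \frac{7^{2}}{4} = \frac{1}{4} \cdot 49 = \frac{49}{4}$)
$\left(q{\left(-42,Y \right)} + k{\left(20,45 \right)}\right) \left(P{\left(-31 \right)} - 4123\right) = \left(\left(- \frac{49}{3} - -14\right) + \frac{49}{4}\right) \left(3 \left(-31\right) - 4123\right) = \left(\left(- \frac{49}{3} + 14\right) + \frac{49}{4}\right) \left(-93 - 4123\right) = \left(- \frac{7}{3} + \frac{49}{4}\right) \left(-4216\right) = \frac{119}{12} \left(-4216\right) = - \frac{125426}{3}$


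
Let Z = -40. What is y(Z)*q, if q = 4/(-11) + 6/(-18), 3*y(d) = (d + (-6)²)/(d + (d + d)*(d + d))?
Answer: 23/157410 ≈ 0.00014612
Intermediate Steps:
y(d) = (36 + d)/(3*(d + 4*d²)) (y(d) = ((d + (-6)²)/(d + (d + d)*(d + d)))/3 = ((d + 36)/(d + (2*d)*(2*d)))/3 = ((36 + d)/(d + 4*d²))/3 = (36 + d)/(3*(d + 4*d²)))
q = -23/33 (q = 4*(-1/11) + 6*(-1/18) = -4/11 - ⅓ = -23/33 ≈ -0.69697)
y(Z)*q = ((⅓)*(36 - 40)/(-40*(1 + 4*(-40))))*(-23/33) = ((⅓)*(-1/40)*(-4)/(1 - 160))*(-23/33) = ((⅓)*(-1/40)*(-4)/(-159))*(-23/33) = ((⅓)*(-1/40)*(-1/159)*(-4))*(-23/33) = -1/4770*(-23/33) = 23/157410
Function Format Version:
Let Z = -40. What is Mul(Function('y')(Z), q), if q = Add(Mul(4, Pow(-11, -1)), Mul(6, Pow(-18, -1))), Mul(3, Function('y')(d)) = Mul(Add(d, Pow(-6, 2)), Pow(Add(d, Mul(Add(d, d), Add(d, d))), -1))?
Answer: Rational(23, 157410) ≈ 0.00014612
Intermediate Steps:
Function('y')(d) = Mul(Rational(1, 3), Pow(Add(d, Mul(4, Pow(d, 2))), -1), Add(36, d)) (Function('y')(d) = Mul(Rational(1, 3), Mul(Add(d, Pow(-6, 2)), Pow(Add(d, Mul(Add(d, d), Add(d, d))), -1))) = Mul(Rational(1, 3), Mul(Add(d, 36), Pow(Add(d, Mul(Mul(2, d), Mul(2, d))), -1))) = Mul(Rational(1, 3), Mul(Add(36, d), Pow(Add(d, Mul(4, Pow(d, 2))), -1))) = Mul(Rational(1, 3), Mul(Pow(Add(d, Mul(4, Pow(d, 2))), -1), Add(36, d))) = Mul(Rational(1, 3), Pow(Add(d, Mul(4, Pow(d, 2))), -1), Add(36, d)))
q = Rational(-23, 33) (q = Add(Mul(4, Rational(-1, 11)), Mul(6, Rational(-1, 18))) = Add(Rational(-4, 11), Rational(-1, 3)) = Rational(-23, 33) ≈ -0.69697)
Mul(Function('y')(Z), q) = Mul(Mul(Rational(1, 3), Pow(-40, -1), Pow(Add(1, Mul(4, -40)), -1), Add(36, -40)), Rational(-23, 33)) = Mul(Mul(Rational(1, 3), Rational(-1, 40), Pow(Add(1, -160), -1), -4), Rational(-23, 33)) = Mul(Mul(Rational(1, 3), Rational(-1, 40), Pow(-159, -1), -4), Rational(-23, 33)) = Mul(Mul(Rational(1, 3), Rational(-1, 40), Rational(-1, 159), -4), Rational(-23, 33)) = Mul(Rational(-1, 4770), Rational(-23, 33)) = Rational(23, 157410)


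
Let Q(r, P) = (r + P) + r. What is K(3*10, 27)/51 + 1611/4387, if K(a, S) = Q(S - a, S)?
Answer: 58096/74579 ≈ 0.77899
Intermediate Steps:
Q(r, P) = P + 2*r (Q(r, P) = (P + r) + r = P + 2*r)
K(a, S) = -2*a + 3*S (K(a, S) = S + 2*(S - a) = S + (-2*a + 2*S) = -2*a + 3*S)
K(3*10, 27)/51 + 1611/4387 = (-6*10 + 3*27)/51 + 1611/4387 = (-2*30 + 81)*(1/51) + 1611*(1/4387) = (-60 + 81)*(1/51) + 1611/4387 = 21*(1/51) + 1611/4387 = 7/17 + 1611/4387 = 58096/74579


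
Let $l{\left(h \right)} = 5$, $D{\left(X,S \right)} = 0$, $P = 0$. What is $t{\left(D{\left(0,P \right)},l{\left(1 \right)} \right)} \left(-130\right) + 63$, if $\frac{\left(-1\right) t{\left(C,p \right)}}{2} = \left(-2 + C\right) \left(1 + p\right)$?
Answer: $-3057$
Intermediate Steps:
$t{\left(C,p \right)} = - 2 \left(1 + p\right) \left(-2 + C\right)$ ($t{\left(C,p \right)} = - 2 \left(-2 + C\right) \left(1 + p\right) = - 2 \left(1 + p\right) \left(-2 + C\right)$)
$t{\left(D{\left(0,P \right)},l{\left(1 \right)} \right)} \left(-130\right) + 63 = \left(4 - 0 + 4 \cdot 5 - 0 \cdot 5\right) \left(-130\right) + 63 = \left(4 + 0 + 20 + 0\right) \left(-130\right) + 63 = 24 \left(-130\right) + 63 = -3120 + 63 = -3057$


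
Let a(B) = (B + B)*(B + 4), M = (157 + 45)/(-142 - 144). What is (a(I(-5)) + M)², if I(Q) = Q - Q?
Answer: 10201/20449 ≈ 0.49885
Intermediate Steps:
M = -101/143 (M = 202/(-286) = 202*(-1/286) = -101/143 ≈ -0.70629)
I(Q) = 0
a(B) = 2*B*(4 + B) (a(B) = (2*B)*(4 + B) = 2*B*(4 + B))
(a(I(-5)) + M)² = (2*0*(4 + 0) - 101/143)² = (2*0*4 - 101/143)² = (0 - 101/143)² = (-101/143)² = 10201/20449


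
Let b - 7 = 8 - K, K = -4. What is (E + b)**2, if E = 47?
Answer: 4356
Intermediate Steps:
b = 19 (b = 7 + (8 - 1*(-4)) = 7 + (8 + 4) = 7 + 12 = 19)
(E + b)**2 = (47 + 19)**2 = 66**2 = 4356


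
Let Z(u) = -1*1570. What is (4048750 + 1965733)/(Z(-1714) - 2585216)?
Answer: -6014483/2586786 ≈ -2.3251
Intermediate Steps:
Z(u) = -1570
(4048750 + 1965733)/(Z(-1714) - 2585216) = (4048750 + 1965733)/(-1570 - 2585216) = 6014483/(-2586786) = 6014483*(-1/2586786) = -6014483/2586786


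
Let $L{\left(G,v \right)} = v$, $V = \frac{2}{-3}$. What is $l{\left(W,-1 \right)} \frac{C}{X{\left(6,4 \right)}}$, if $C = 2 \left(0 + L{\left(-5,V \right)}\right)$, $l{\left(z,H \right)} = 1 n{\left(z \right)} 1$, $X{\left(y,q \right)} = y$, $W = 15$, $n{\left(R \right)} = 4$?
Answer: $- \frac{8}{9} \approx -0.88889$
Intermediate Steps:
$V = - \frac{2}{3}$ ($V = 2 \left(- \frac{1}{3}\right) = - \frac{2}{3} \approx -0.66667$)
$l{\left(z,H \right)} = 4$ ($l{\left(z,H \right)} = 1 \cdot 4 \cdot 1 = 4 \cdot 1 = 4$)
$C = - \frac{4}{3}$ ($C = 2 \left(0 - \frac{2}{3}\right) = 2 \left(- \frac{2}{3}\right) = - \frac{4}{3} \approx -1.3333$)
$l{\left(W,-1 \right)} \frac{C}{X{\left(6,4 \right)}} = 4 \left(- \frac{4}{3 \cdot 6}\right) = 4 \left(\left(- \frac{4}{3}\right) \frac{1}{6}\right) = 4 \left(- \frac{2}{9}\right) = - \frac{8}{9}$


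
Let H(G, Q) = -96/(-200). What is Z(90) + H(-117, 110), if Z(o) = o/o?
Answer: 37/25 ≈ 1.4800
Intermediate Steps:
Z(o) = 1
H(G, Q) = 12/25 (H(G, Q) = -96*(-1/200) = 12/25)
Z(90) + H(-117, 110) = 1 + 12/25 = 37/25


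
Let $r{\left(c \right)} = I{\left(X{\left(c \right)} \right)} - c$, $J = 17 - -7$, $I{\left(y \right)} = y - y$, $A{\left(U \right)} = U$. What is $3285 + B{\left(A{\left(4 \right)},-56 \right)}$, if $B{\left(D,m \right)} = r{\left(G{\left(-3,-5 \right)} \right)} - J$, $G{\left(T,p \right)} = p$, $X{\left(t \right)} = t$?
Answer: $3266$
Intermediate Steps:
$I{\left(y \right)} = 0$
$J = 24$ ($J = 17 + 7 = 24$)
$r{\left(c \right)} = - c$ ($r{\left(c \right)} = 0 - c = - c$)
$B{\left(D,m \right)} = -19$ ($B{\left(D,m \right)} = \left(-1\right) \left(-5\right) - 24 = 5 - 24 = -19$)
$3285 + B{\left(A{\left(4 \right)},-56 \right)} = 3285 - 19 = 3266$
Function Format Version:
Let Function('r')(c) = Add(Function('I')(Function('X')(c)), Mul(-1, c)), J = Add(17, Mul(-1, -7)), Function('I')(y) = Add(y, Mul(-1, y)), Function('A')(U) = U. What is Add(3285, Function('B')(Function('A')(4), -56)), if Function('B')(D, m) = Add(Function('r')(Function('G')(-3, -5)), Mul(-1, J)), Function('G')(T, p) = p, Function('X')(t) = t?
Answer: 3266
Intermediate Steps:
Function('I')(y) = 0
J = 24 (J = Add(17, 7) = 24)
Function('r')(c) = Mul(-1, c) (Function('r')(c) = Add(0, Mul(-1, c)) = Mul(-1, c))
Function('B')(D, m) = -19 (Function('B')(D, m) = Add(Mul(-1, -5), Mul(-1, 24)) = Add(5, -24) = -19)
Add(3285, Function('B')(Function('A')(4), -56)) = Add(3285, -19) = 3266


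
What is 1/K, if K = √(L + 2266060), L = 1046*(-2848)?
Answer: -I*√178237/356474 ≈ -0.0011843*I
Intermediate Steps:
L = -2979008
K = 2*I*√178237 (K = √(-2979008 + 2266060) = √(-712948) = 2*I*√178237 ≈ 844.36*I)
1/K = 1/(2*I*√178237) = -I*√178237/356474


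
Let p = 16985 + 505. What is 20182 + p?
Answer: 37672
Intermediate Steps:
p = 17490
20182 + p = 20182 + 17490 = 37672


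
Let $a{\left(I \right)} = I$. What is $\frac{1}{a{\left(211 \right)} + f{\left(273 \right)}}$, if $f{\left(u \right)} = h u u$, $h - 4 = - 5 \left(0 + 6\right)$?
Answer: $- \frac{1}{1937543} \approx -5.1612 \cdot 10^{-7}$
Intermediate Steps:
$h = -26$ ($h = 4 - 5 \left(0 + 6\right) = 4 - 30 = -26$)
$f{\left(u \right)} = - 26 u^{2}$ ($f{\left(u \right)} = - 26 u u = - 26 u^{2}$)
$\frac{1}{a{\left(211 \right)} + f{\left(273 \right)}} = \frac{1}{211 - 26 \cdot 273^{2}} = \frac{1}{211 - 1937754} = \frac{1}{-1937543} = - \frac{1}{1937543}$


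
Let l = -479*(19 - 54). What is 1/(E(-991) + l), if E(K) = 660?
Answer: 1/17425 ≈ 5.7389e-5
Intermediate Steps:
l = 16765 (l = -479*(-35) = 16765)
1/(E(-991) + l) = 1/(660 + 16765) = 1/17425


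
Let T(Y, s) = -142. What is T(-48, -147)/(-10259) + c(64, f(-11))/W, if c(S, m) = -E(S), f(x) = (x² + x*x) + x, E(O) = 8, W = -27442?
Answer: 1989418/140763739 ≈ 0.014133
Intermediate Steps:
f(x) = x + 2*x² (f(x) = (x² + x²) + x = 2*x² + x = x + 2*x²)
c(S, m) = -8 (c(S, m) = -1*8 = -8)
T(-48, -147)/(-10259) + c(64, f(-11))/W = -142/(-10259) - 8/(-27442) = -142*(-1/10259) - 8*(-1/27442) = 142/10259 + 4/13721 = 1989418/140763739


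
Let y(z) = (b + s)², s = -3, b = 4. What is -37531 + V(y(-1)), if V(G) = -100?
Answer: -37631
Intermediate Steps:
y(z) = 1 (y(z) = (4 - 3)² = 1² = 1)
-37531 + V(y(-1)) = -37531 - 100 = -37631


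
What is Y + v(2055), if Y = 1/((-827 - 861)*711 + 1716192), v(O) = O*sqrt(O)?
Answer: 1/516024 + 2055*sqrt(2055) ≈ 93158.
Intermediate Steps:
v(O) = O**(3/2)
Y = 1/516024 (Y = 1/(-1688*711 + 1716192) = 1/(-1200168 + 1716192) = 1/516024 ≈ 1.9379e-6)
Y + v(2055) = 1/516024 + 2055**(3/2) = 1/516024 + 2055*sqrt(2055)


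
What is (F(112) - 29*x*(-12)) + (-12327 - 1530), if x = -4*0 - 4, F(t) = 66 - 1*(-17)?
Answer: -15166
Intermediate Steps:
F(t) = 83 (F(t) = 66 + 17 = 83)
x = -4 (x = 0 - 4 = -4)
(F(112) - 29*x*(-12)) + (-12327 - 1530) = (83 - 29*(-4)*(-12)) + (-12327 - 1530) = (83 + 116*(-12)) - 13857 = (83 - 1392) - 13857 = -1309 - 13857 = -15166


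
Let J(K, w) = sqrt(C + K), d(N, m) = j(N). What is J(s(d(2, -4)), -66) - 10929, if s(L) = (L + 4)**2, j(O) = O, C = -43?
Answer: -10929 + I*sqrt(7) ≈ -10929.0 + 2.6458*I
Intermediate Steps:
d(N, m) = N
s(L) = (4 + L)**2
J(K, w) = sqrt(-43 + K)
J(s(d(2, -4)), -66) - 10929 = sqrt(-43 + (4 + 2)**2) - 10929 = sqrt(-43 + 6**2) - 10929 = sqrt(-43 + 36) - 10929 = sqrt(-7) - 10929 = I*sqrt(7) - 10929 = -10929 + I*sqrt(7)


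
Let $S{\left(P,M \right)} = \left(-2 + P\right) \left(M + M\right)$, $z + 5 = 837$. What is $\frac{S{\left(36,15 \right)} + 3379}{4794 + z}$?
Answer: $\frac{4399}{5626} \approx 0.78191$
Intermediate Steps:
$z = 832$ ($z = -5 + 837 = 832$)
$S{\left(P,M \right)} = 2 M \left(-2 + P\right)$ ($S{\left(P,M \right)} = \left(-2 + P\right) 2 M = 2 M \left(-2 + P\right)$)
$\frac{S{\left(36,15 \right)} + 3379}{4794 + z} = \frac{2 \cdot 15 \left(-2 + 36\right) + 3379}{4794 + 832} = \frac{2 \cdot 15 \cdot 34 + 3379}{5626} = \left(1020 + 3379\right) \frac{1}{5626} = 4399 \cdot \frac{1}{5626} = \frac{4399}{5626}$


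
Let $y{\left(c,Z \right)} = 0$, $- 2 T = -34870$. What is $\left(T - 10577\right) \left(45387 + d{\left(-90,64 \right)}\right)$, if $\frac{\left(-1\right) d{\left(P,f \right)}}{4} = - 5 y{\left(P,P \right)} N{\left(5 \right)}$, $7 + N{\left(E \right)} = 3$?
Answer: $311264046$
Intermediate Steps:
$T = 17435$ ($T = \left(- \frac{1}{2}\right) \left(-34870\right) = 17435$)
$N{\left(E \right)} = -4$ ($N{\left(E \right)} = -7 + 3 = -4$)
$d{\left(P,f \right)} = 0$ ($d{\left(P,f \right)} = - 4 \left(-5\right) 0 \left(-4\right) = - 4 \cdot 0 \left(-4\right) = \left(-4\right) 0 = 0$)
$\left(T - 10577\right) \left(45387 + d{\left(-90,64 \right)}\right) = \left(17435 - 10577\right) \left(45387 + 0\right) = 6858 \cdot 45387 = 311264046$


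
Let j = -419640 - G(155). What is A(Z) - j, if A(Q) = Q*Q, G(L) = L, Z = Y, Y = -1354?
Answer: 2253111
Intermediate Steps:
Z = -1354
A(Q) = Q**2
j = -419795 (j = -419640 - 1*155 = -419640 - 155 = -419795)
A(Z) - j = (-1354)**2 - 1*(-419795) = 1833316 + 419795 = 2253111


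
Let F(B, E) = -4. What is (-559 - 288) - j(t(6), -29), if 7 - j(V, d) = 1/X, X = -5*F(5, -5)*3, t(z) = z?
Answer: -51239/60 ≈ -853.98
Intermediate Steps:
X = 60 (X = -5*(-4)*3 = 20*3 = 60)
j(V, d) = 419/60 (j(V, d) = 7 - 1/60 = 419/60)
(-559 - 288) - j(t(6), -29) = (-559 - 288) - 1*419/60 = -847 - 419/60 = -51239/60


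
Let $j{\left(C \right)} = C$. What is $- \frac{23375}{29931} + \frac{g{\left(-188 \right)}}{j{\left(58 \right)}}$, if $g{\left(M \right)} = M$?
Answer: $- \frac{317399}{78909} \approx -4.0223$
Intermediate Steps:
$- \frac{23375}{29931} + \frac{g{\left(-188 \right)}}{j{\left(58 \right)}} = - \frac{23375}{29931} - \frac{188}{58} = \left(-23375\right) \frac{1}{29931} - \frac{94}{29} = - \frac{2125}{2721} - \frac{94}{29} = - \frac{317399}{78909}$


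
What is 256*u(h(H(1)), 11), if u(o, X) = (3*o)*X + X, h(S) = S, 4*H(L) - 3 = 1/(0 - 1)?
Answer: 7040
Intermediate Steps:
H(L) = ½ (H(L) = ¾ + 1/(4*(0 - 1)) = ¾ + (¼)/(-1) = ¾ + (¼)*(-1) = ¾ - ¼ = ½)
u(o, X) = X + 3*X*o (u(o, X) = 3*X*o + X = X + 3*X*o)
256*u(h(H(1)), 11) = 256*(11*(1 + 3*(½))) = 256*(11*(1 + 3/2)) = 256*(11*(5/2)) = 256*(55/2) = 7040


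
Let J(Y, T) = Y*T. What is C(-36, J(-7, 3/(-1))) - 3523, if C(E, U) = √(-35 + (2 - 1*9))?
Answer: -3523 + I*√42 ≈ -3523.0 + 6.4807*I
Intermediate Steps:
J(Y, T) = T*Y
C(E, U) = I*√42 (C(E, U) = √(-35 + (2 - 9)) = √(-35 - 7) = √(-42) = I*√42)
C(-36, J(-7, 3/(-1))) - 3523 = I*√42 - 3523 = -3523 + I*√42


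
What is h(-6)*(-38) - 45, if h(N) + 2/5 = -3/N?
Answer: -244/5 ≈ -48.800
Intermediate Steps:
h(N) = -⅖ - 3/N
h(-6)*(-38) - 45 = (-⅖ - 3/(-6))*(-38) - 45 = (-⅖ - 3*(-⅙))*(-38) - 45 = (-⅖ + ½)*(-38) - 45 = (⅒)*(-38) - 45 = -19/5 - 45 = -244/5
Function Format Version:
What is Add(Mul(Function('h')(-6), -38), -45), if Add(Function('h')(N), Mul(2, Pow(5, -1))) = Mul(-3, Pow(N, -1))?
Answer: Rational(-244, 5) ≈ -48.800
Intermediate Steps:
Function('h')(N) = Add(Rational(-2, 5), Mul(-3, Pow(N, -1)))
Add(Mul(Function('h')(-6), -38), -45) = Add(Mul(Add(Rational(-2, 5), Mul(-3, Pow(-6, -1))), -38), -45) = Add(Mul(Add(Rational(-2, 5), Mul(-3, Rational(-1, 6))), -38), -45) = Add(Mul(Add(Rational(-2, 5), Rational(1, 2)), -38), -45) = Add(Mul(Rational(1, 10), -38), -45) = Add(Rational(-19, 5), -45) = Rational(-244, 5)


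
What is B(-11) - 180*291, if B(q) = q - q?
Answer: -52380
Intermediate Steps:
B(q) = 0
B(-11) - 180*291 = 0 - 180*291 = 0 - 52380 = -52380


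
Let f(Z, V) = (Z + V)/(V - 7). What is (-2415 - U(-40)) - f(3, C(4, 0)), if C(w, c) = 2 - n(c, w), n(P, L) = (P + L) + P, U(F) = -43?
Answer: -21347/9 ≈ -2371.9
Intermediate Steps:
n(P, L) = L + 2*P (n(P, L) = (L + P) + P = L + 2*P)
C(w, c) = 2 - w - 2*c (C(w, c) = 2 - (w + 2*c) = 2 + (-w - 2*c) = 2 - w - 2*c)
f(Z, V) = (V + Z)/(-7 + V)
(-2415 - U(-40)) - f(3, C(4, 0)) = (-2415 - 1*(-43)) - ((2 - 1*4 - 2*0) + 3)/(-7 + (2 - 1*4 - 2*0)) = (-2415 + 43) - ((2 - 4 + 0) + 3)/(-7 + (2 - 4 + 0)) = -2372 - (-2 + 3)/(-7 - 2) = -2372 - 1/(-9) = -2372 - (-1)/9 = -2372 - 1*(-1/9) = -2372 + 1/9 = -21347/9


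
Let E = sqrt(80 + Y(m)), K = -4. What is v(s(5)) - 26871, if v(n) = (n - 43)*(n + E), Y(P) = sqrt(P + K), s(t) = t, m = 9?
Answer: -27061 - 38*sqrt(80 + sqrt(5)) ≈ -27406.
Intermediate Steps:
Y(P) = sqrt(-4 + P) (Y(P) = sqrt(P - 4) = sqrt(-4 + P))
E = sqrt(80 + sqrt(5)) (E = sqrt(80 + sqrt(-4 + 9)) = sqrt(80 + sqrt(5)) ≈ 9.0684)
v(n) = (-43 + n)*(n + sqrt(80 + sqrt(5))) (v(n) = (n - 43)*(n + sqrt(80 + sqrt(5))) = (-43 + n)*(n + sqrt(80 + sqrt(5))))
v(s(5)) - 26871 = (5**2 - 43*5 - 43*sqrt(80 + sqrt(5)) + 5*sqrt(80 + sqrt(5))) - 26871 = (25 - 215 - 43*sqrt(80 + sqrt(5)) + 5*sqrt(80 + sqrt(5))) - 26871 = (-190 - 38*sqrt(80 + sqrt(5))) - 26871 = -27061 - 38*sqrt(80 + sqrt(5))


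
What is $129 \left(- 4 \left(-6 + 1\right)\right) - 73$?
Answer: $2507$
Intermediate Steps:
$129 \left(- 4 \left(-6 + 1\right)\right) - 73 = 129 \left(\left(-4\right) \left(-5\right)\right) - 73 = 129 \cdot 20 - 73 = 2580 - 73 = 2507$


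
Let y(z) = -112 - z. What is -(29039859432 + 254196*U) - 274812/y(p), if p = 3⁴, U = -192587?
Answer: 3843592499472/193 ≈ 1.9915e+10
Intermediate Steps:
p = 81
-(29039859432 + 254196*U) - 274812/y(p) = -254196/(1/(-192587 + 114242)) - 274812/(-112 - 1*81) = -254196/(1/(-78345)) - 274812/(-112 - 81) = -254196/(-1/78345) - 274812/(-193) = -254196*(-78345) - 274812*(-1/193) = 19914985620 + 274812/193 = 3843592499472/193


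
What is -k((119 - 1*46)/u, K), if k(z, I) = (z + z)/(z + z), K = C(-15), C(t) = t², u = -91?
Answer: -1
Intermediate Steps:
K = 225 (K = (-15)² = 225)
k(z, I) = 1 (k(z, I) = (2*z)/((2*z)) = (2*z)*(1/(2*z)) = 1)
-k((119 - 1*46)/u, K) = -1*1 = -1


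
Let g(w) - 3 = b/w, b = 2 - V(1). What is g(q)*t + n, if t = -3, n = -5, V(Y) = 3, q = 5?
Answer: -67/5 ≈ -13.400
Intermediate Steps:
b = -1 (b = 2 - 1*3 = 2 - 3 = -1)
g(w) = 3 - 1/w
g(q)*t + n = (3 - 1/5)*(-3) - 5 = (3 - 1*⅕)*(-3) - 5 = (3 - ⅕)*(-3) - 5 = (14/5)*(-3) - 5 = -42/5 - 5 = -67/5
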